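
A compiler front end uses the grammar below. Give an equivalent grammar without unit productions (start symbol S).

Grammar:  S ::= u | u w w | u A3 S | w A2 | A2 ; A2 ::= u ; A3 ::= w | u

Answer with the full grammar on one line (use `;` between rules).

Unit pairs: S ⇒* {A2}.
Replace each nonterminal's rules with the union of the non-unit rules of every nonterminal it unit-derives.

S ::= u | u w w | u A3 S | w A2; A2 ::= u; A3 ::= w | u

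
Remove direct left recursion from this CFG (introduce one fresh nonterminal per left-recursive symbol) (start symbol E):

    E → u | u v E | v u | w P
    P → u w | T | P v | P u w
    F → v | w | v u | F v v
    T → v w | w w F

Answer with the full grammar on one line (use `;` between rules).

E → u | u v E | v u | w P; P → u w P' | T P'; F → v F' | w F' | v u F'; T → v w | w w F; P' → v P' | u w P' | epsilon; F' → v v F' | epsilon

Directly left-recursive nonterminals: P, F.
For P: α = {v, u w}, β = {u w, T}. Rewrite as P → β P' and P' → α P' | ε.
For F: α = {v v}, β = {v, w, v u}. Rewrite as F → β F' and F' → α F' | ε.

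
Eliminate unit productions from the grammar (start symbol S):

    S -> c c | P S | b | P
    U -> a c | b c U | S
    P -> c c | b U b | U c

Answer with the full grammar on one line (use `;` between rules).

Unit pairs: S ⇒* {P}; U ⇒* {P, S}.
For every A with A ⇒* B via unit rules, add B's non-unit alternatives to A; then delete every rule of the form X → Y.

S -> c c | P S | b | b U b | U c; U -> a c | b c U | c c | P S | b | b U b | U c; P -> c c | b U b | U c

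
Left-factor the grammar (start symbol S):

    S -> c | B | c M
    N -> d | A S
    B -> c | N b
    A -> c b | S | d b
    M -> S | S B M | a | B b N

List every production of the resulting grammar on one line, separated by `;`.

S -> B | c S'; N -> d | A S; B -> c | N b; A -> c b | S | d b; M -> a | B b N | S M'; S' -> epsilon | M; M' -> epsilon | B M

S has alternatives sharing prefix 'c': factor to S → c S' with S' → ε | M.
M has alternatives sharing prefix 'S': factor to M → S M' with M' → ε | B M.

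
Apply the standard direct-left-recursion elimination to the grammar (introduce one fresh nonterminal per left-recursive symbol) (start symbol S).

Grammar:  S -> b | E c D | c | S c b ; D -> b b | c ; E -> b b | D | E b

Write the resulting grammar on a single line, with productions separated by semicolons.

Directly left-recursive nonterminals: S, E.
For S: α = {c b}, β = {b, E c D, c}. Rewrite as S → β S' and S' → α S' | ε.
For E: α = {b}, β = {b b, D}. Rewrite as E → β E' and E' → α E' | ε.

S -> b S' | E c D S' | c S'; D -> b b | c; E -> b b E' | D E'; S' -> c b S' | eps; E' -> b E' | eps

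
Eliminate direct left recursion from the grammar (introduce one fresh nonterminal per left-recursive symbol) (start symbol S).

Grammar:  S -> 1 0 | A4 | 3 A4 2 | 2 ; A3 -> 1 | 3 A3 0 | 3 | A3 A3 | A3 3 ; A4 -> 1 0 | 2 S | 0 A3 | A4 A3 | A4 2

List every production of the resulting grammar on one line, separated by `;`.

S -> 1 0 | A4 | 3 A4 2 | 2; A3 -> 1 A3' | 3 A3 0 A3' | 3 A3'; A4 -> 1 0 A4' | 2 S A4' | 0 A3 A4'; A3' -> A3 A3' | 3 A3' | epsilon; A4' -> A3 A4' | 2 A4' | epsilon

Left recursion appears on A3, A4.
For A3: α = {A3, 3}, β = {1, 3 A3 0, 3}. Rewrite as A3 → β A3' and A3' → α A3' | ε.
For A4: α = {A3, 2}, β = {1 0, 2 S, 0 A3}. Rewrite as A4 → β A4' and A4' → α A4' | ε.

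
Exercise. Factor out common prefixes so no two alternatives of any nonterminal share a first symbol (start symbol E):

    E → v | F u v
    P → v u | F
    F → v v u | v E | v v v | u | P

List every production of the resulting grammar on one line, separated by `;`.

F has alternatives sharing prefix 'v': factor to F → v F' with F' → v u | E | v v.
F' has alternatives sharing prefix 'v': factor to F' → v F'' with F'' → u | v.

E → v | F u v; P → v u | F; F → u | P | v F'; F' → E | v F''; F'' → u | v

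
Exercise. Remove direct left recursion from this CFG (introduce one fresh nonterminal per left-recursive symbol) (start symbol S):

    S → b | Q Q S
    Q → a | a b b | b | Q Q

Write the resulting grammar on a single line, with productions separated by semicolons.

Directly left-recursive nonterminal: Q.
For Q: α = {Q}, β = {a, a b b, b}. Rewrite as Q → β Q' and Q' → α Q' | ε.

S → b | Q Q S; Q → a Q' | a b b Q' | b Q'; Q' → Q Q' | eps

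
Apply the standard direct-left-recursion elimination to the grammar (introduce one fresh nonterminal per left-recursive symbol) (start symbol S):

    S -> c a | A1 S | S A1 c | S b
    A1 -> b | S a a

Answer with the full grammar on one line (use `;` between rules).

Directly left-recursive nonterminal: S.
For S: α = {A1 c, b}, β = {c a, A1 S}. Rewrite as S → β S' and S' → α S' | ε.

S -> c a S' | A1 S S'; A1 -> b | S a a; S' -> A1 c S' | b S' | ε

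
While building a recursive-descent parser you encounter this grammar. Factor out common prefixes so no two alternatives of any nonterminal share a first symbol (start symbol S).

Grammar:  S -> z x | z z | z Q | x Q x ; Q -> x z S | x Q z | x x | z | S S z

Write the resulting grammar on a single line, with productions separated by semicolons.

S -> x Q x | z S'; Q -> z | S S z | x Q'; S' -> x | z | Q; Q' -> z S | Q z | x

S has alternatives sharing prefix 'z': factor to S → z S' with S' → x | z | Q.
Q has alternatives sharing prefix 'x': factor to Q → x Q' with Q' → z S | Q z | x.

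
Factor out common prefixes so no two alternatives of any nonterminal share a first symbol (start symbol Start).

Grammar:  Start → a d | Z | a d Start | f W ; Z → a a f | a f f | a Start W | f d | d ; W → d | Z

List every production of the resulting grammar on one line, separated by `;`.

Start has alternatives sharing prefix 'a d': factor to Start → a d Start1 with Start1 → ε | Start.
Z has alternatives sharing prefix 'a': factor to Z → a Z1 with Z1 → a f | f f | Start W.

Start → Z | f W | a d Start1; Z → f d | d | a Z1; W → d | Z; Start1 → ε | Start; Z1 → a f | f f | Start W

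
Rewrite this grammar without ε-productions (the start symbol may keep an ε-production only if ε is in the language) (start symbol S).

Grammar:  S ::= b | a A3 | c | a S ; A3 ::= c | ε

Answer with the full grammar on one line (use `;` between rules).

Nullable set = {A3}.
ε ∉ L(G), so no ε-production is kept.
Expand every rule over subsets of its nullable positions: S → a A3 gives a A3 | a.

S ::= b | a A3 | a | c | a S; A3 ::= c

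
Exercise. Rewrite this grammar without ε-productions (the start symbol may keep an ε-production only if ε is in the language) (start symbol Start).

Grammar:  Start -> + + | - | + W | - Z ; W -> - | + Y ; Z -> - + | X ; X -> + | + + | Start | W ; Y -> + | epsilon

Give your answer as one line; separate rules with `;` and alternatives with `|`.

Start -> + + | - | + W | - Z; W -> - | + Y | +; Z -> - + | X; X -> + | + + | Start | W; Y -> +

Nullable nonterminals: {Y}.
ε ∉ L(G), so no ε-production is kept.
Expand every rule over subsets of its nullable positions: W → + Y gives + Y | +.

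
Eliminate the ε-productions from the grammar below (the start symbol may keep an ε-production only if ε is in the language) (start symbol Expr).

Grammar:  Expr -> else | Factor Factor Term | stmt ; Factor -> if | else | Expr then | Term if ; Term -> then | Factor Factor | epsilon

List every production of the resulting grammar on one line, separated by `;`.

Expr -> else | Factor Factor Term | Factor Factor | stmt; Factor -> if | else | Expr then | Term if; Term -> then | Factor Factor

The nullable symbols are {Term}.
ε ∉ L(G), so no ε-production is kept.
For each production, add variants omitting each subset of nullable occurrences: Expr → Factor Factor Term gives Factor Factor Term | Factor Factor.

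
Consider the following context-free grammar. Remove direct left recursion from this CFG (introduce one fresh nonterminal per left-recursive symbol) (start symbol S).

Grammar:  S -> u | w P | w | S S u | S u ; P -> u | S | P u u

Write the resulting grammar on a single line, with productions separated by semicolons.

S -> u S' | w P S' | w S'; P -> u P' | S P'; S' -> S u S' | u S' | eps; P' -> u u P' | eps

Left recursion appears on S, P.
For S: α = {S u, u}, β = {u, w P, w}. Rewrite as S → β S' and S' → α S' | ε.
For P: α = {u u}, β = {u, S}. Rewrite as P → β P' and P' → α P' | ε.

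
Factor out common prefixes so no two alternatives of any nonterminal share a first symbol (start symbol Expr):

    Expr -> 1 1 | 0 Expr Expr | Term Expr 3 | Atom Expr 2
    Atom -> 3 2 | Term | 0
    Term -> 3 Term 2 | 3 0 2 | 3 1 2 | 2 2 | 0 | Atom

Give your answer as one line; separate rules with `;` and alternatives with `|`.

Term has alternatives sharing prefix '3': factor to Term → 3 Term1 with Term1 → Term 2 | 0 2 | 1 2.

Expr -> 1 1 | 0 Expr Expr | Term Expr 3 | Atom Expr 2; Atom -> 3 2 | Term | 0; Term -> 2 2 | 0 | Atom | 3 Term1; Term1 -> Term 2 | 0 2 | 1 2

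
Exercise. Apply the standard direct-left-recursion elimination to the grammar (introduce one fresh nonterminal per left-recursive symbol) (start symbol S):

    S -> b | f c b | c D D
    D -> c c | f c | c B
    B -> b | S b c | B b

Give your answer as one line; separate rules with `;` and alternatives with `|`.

Left recursion appears on B.
For B: α = {b}, β = {b, S b c}. Rewrite as B → β B' and B' → α B' | ε.

S -> b | f c b | c D D; D -> c c | f c | c B; B -> b B' | S b c B'; B' -> b B' | ε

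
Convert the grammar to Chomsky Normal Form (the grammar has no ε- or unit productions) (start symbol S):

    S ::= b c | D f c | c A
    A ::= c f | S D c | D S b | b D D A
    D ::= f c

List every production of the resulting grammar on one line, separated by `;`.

S ::= X1 X2 | D Y1 | X2 A; A ::= X2 X3 | S Y2 | D Y3 | X1 Y4; D ::= X3 X2; X1 ::= b; X2 ::= c; X3 ::= f; Y1 ::= X3 X2; Y2 ::= D X2; Y3 ::= S X1; Y4 ::= D Y5; Y5 ::= D A

Introduce a nonterminal for each terminal appearing in a rule of length ≥ 2: X1 → b, X2 → c, X3 → f.
Binarize each right-hand side of length ≥ 3 by chaining fresh nonterminals (Y1, Y2, …): affected rules were S → D X3 X2; A → S D X2; A → D S X1; A → X1 D D A.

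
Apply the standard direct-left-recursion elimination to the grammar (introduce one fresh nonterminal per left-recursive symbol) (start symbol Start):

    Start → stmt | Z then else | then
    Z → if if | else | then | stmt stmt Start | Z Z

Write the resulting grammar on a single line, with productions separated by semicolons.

Start → stmt | Z then else | then; Z → if if Z1 | else Z1 | then Z1 | stmt stmt Start Z1; Z1 → Z Z1 | ε

Z is directly left-recursive.
For Z: α = {Z}, β = {if if, else, then, stmt stmt Start}. Rewrite as Z → β Z1 and Z1 → α Z1 | ε.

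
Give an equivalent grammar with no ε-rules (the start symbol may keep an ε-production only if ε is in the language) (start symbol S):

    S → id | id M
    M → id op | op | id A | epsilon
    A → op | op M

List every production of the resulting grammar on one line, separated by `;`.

S → id | id M; M → id op | op | id A; A → op | op M

The nullable symbols are {M}.
ε ∉ L(G), so no ε-production is kept.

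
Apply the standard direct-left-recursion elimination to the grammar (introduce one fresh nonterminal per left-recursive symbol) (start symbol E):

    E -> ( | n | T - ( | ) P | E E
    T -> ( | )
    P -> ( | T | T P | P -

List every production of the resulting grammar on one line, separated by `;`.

E -> ( E' | n E' | T - ( E' | ) P E'; T -> ( | ); P -> ( P' | T P' | T P P'; E' -> E E' | ε; P' -> - P' | ε

E, P are directly left-recursive.
For E: α = {E}, β = {(, n, T - (, ) P}. Rewrite as E → β E' and E' → α E' | ε.
For P: α = {-}, β = {(, T, T P}. Rewrite as P → β P' and P' → α P' | ε.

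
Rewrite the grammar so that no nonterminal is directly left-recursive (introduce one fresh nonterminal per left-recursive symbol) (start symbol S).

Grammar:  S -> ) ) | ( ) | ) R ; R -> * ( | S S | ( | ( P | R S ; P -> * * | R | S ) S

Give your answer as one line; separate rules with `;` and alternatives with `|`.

Directly left-recursive nonterminal: R.
For R: α = {S}, β = {* (, S S, (, ( P}. Rewrite as R → β R' and R' → α R' | ε.

S -> ) ) | ( ) | ) R; R -> * ( R' | S S R' | ( R' | ( P R'; P -> * * | R | S ) S; R' -> S R' | ε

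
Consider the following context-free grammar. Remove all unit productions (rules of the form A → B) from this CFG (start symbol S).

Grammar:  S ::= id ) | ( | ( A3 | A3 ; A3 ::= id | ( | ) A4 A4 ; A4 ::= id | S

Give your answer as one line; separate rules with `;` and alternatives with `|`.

S ::= id ) | ( | ( A3 | id | ) A4 A4; A3 ::= id | ( | ) A4 A4; A4 ::= id | id ) | ( | ( A3 | ) A4 A4

Unit pairs: A4 ⇒* {A3, S}; S ⇒* {A3}.
Replace each nonterminal's rules with the union of the non-unit rules of every nonterminal it unit-derives.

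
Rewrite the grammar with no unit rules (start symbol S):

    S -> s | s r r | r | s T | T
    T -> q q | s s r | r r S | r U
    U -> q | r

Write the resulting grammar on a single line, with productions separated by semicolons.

S -> s | s r r | r | s T | q q | s s r | r r S | r U; T -> q q | s s r | r r S | r U; U -> q | r

Unit pairs: S ⇒* {T}.
Replace each nonterminal's rules with the union of the non-unit rules of every nonterminal it unit-derives.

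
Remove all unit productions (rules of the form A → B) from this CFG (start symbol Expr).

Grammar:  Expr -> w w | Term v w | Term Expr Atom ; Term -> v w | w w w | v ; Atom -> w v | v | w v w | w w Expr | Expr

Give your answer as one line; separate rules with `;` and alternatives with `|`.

Expr -> w w | Term v w | Term Expr Atom; Term -> v w | w w w | v; Atom -> w v | v | w v w | w w Expr | w w | Term v w | Term Expr Atom

Unit pairs: Atom ⇒* {Expr}.
Replace each nonterminal's rules with the union of the non-unit rules of every nonterminal it unit-derives.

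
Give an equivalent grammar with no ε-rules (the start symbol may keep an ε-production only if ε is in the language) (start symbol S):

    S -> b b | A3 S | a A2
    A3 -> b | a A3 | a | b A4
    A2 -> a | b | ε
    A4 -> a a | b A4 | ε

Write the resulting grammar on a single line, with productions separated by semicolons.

Nullable nonterminals: {A2, A4}.
ε ∉ L(G), so no ε-production is kept.
Add the nullable-subset variants: S → a A2 gives a A2 | a. A4 → b A4 gives b A4 | b.

S -> b b | A3 S | a A2 | a; A3 -> b | a A3 | a | b A4; A2 -> a | b; A4 -> a a | b A4 | b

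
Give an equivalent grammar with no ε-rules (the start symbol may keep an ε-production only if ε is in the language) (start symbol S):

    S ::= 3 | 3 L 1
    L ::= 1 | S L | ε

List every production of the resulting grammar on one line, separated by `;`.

S ::= 3 | 3 L 1 | 3 1; L ::= 1 | S L | S

Nullable nonterminals: {L}.
ε ∉ L(G), so no ε-production is kept.
For each production, add variants omitting each subset of nullable occurrences: S → 3 L 1 gives 3 L 1 | 3 1. L → S L gives S L | S.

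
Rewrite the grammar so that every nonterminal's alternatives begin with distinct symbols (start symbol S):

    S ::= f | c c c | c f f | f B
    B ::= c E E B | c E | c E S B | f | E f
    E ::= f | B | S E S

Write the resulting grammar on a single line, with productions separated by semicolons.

S ::= f S' | c S''; B ::= f | E f | c E B'; E ::= f | B | S E S; S' ::= eps | B; S'' ::= c c | f f; B' ::= E B | eps | S B

S has alternatives sharing prefix 'f': factor to S → f S' with S' → ε | B.
S has alternatives sharing prefix 'c': factor to S → c S'' with S'' → c c | f f.
B has alternatives sharing prefix 'c E': factor to B → c E B' with B' → E B | ε | S B.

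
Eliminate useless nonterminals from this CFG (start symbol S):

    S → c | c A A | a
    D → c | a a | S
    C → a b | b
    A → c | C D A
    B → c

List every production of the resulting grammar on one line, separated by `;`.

S → c | c A A | a; D → c | a a | S; C → a b | b; A → c | C D A

Generating nonterminals: {A, B, C, D, S}.
Reachable from S after that: {A, C, D, S}.
Removed useless symbols: {B} and every production mentioning them.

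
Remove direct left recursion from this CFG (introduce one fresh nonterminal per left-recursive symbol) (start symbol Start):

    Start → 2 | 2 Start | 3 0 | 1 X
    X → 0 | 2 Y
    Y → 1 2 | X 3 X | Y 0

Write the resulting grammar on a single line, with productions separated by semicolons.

Left recursion appears on Y.
For Y: α = {0}, β = {1 2, X 3 X}. Rewrite as Y → β Y1 and Y1 → α Y1 | ε.

Start → 2 | 2 Start | 3 0 | 1 X; X → 0 | 2 Y; Y → 1 2 Y1 | X 3 X Y1; Y1 → 0 Y1 | ε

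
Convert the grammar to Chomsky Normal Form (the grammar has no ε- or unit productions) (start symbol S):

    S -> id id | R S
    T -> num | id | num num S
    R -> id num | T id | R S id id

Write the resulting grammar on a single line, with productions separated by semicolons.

S -> X1 X1 | R S; T -> num | id | X2 Y1; R -> X1 X2 | T X1 | R Y2; X1 -> id; X2 -> num; Y1 -> X2 S; Y2 -> S Y3; Y3 -> X1 X1

Introduce a nonterminal for each terminal appearing in a rule of length ≥ 2: X1 → id, X2 → num.
Binarize each right-hand side of length ≥ 3 by chaining fresh nonterminals (Y1, Y2, …): affected rules were T → X2 X2 S; R → R S X1 X1.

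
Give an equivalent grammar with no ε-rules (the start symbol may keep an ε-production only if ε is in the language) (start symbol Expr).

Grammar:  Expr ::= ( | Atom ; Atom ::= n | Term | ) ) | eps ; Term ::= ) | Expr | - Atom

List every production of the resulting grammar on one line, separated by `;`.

The nullable symbols are {Atom, Expr, Term}.
ε ∈ L(G) since Expr is nullable, so keep Expr → ε.
Add the nullable-subset variants: Term → - Atom gives - Atom | -.

Expr ::= ( | Atom | eps; Atom ::= n | Term | ) ); Term ::= ) | Expr | - Atom | -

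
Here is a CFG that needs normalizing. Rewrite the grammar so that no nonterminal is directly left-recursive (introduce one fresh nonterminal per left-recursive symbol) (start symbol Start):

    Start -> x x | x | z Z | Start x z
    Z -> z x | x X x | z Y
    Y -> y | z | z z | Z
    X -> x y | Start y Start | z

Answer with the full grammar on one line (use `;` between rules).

Directly left-recursive nonterminal: Start.
For Start: α = {x z}, β = {x x, x, z Z}. Rewrite as Start → β Start1 and Start1 → α Start1 | ε.

Start -> x x Start1 | x Start1 | z Z Start1; Z -> z x | x X x | z Y; Y -> y | z | z z | Z; X -> x y | Start y Start | z; Start1 -> x z Start1 | ε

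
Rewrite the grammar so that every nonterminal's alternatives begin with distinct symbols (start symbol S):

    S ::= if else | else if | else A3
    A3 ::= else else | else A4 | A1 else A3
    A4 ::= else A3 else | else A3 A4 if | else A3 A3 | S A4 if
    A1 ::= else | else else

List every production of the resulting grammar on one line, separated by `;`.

S has alternatives sharing prefix 'else': factor to S → else S' with S' → if | A3.
A3 has alternatives sharing prefix 'else': factor to A3 → else A3' with A3' → else | A4.
A4 has alternatives sharing prefix 'else A3': factor to A4 → else A3 A4' with A4' → else | A4 if | A3.
A1 has alternatives sharing prefix 'else': factor to A1 → else A1' with A1' → ε | else.

S ::= if else | else S'; A3 ::= A1 else A3 | else A3'; A4 ::= S A4 if | else A3 A4'; A1 ::= else A1'; S' ::= if | A3; A3' ::= else | A4; A4' ::= else | A4 if | A3; A1' ::= ε | else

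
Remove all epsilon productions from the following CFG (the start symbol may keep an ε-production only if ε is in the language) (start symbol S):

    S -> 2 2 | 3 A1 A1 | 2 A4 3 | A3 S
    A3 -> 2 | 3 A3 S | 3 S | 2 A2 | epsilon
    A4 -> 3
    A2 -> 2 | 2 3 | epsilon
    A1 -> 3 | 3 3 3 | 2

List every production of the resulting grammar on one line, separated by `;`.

S -> 2 2 | 3 A1 A1 | 2 A4 3 | A3 S; A3 -> 2 | 3 A3 S | 3 S | 2 A2; A4 -> 3; A2 -> 2 | 2 3; A1 -> 3 | 3 3 3 | 2

The nullable symbols are {A2, A3}.
ε ∉ L(G), so no ε-production is kept.
Expand every rule over subsets of its nullable positions: A3 → 3 A3 S gives 3 A3 S | 3 S.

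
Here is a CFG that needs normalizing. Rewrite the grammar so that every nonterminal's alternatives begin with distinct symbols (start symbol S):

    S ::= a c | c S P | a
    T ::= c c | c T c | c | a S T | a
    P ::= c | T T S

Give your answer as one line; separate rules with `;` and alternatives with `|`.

S has alternatives sharing prefix 'a': factor to S → a S' with S' → c | ε.
T has alternatives sharing prefix 'c': factor to T → c T' with T' → c | T c | ε.
T has alternatives sharing prefix 'a': factor to T → a T'' with T'' → S T | ε.

S ::= c S P | a S'; T ::= c T' | a T''; P ::= c | T T S; S' ::= c | ε; T' ::= c | T c | ε; T'' ::= S T | ε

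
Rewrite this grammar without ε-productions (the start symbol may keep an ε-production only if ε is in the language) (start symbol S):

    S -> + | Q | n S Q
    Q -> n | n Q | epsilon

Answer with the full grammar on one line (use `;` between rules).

S -> + | Q | n S Q | n S | n Q | n | ε; Q -> n | n Q

The nullable symbols are {Q, S}.
ε ∈ L(G) since S is nullable, so keep S → ε.
Add the nullable-subset variants: S → n S Q gives n S Q | n S | n Q | n.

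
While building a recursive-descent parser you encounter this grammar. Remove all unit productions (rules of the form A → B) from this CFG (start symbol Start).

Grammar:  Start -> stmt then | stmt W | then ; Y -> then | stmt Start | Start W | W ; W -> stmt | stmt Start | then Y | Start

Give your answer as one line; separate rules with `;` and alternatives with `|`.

Unit pairs: W ⇒* {Start}; Y ⇒* {Start, W}.
Replace each nonterminal's rules with the union of the non-unit rules of every nonterminal it unit-derives.

Start -> stmt then | stmt W | then; Y -> stmt then | stmt W | then | stmt | stmt Start | then Y | Start W; W -> stmt then | stmt W | then | stmt | stmt Start | then Y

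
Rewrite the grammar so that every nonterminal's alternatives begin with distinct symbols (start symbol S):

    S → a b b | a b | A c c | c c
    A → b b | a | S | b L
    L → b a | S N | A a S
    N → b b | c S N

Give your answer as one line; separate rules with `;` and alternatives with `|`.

S has alternatives sharing prefix 'a b': factor to S → a b S' with S' → b | ε.
A has alternatives sharing prefix 'b': factor to A → b A' with A' → b | L.

S → A c c | c c | a b S'; A → a | S | b A'; L → b a | S N | A a S; N → b b | c S N; S' → b | ε; A' → b | L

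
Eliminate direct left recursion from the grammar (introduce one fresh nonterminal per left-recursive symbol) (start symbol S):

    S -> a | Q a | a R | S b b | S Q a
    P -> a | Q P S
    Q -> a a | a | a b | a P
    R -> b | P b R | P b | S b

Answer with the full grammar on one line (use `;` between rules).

S is directly left-recursive.
For S: α = {b b, Q a}, β = {a, Q a, a R}. Rewrite as S → β S' and S' → α S' | ε.

S -> a S' | Q a S' | a R S'; P -> a | Q P S; Q -> a a | a | a b | a P; R -> b | P b R | P b | S b; S' -> b b S' | Q a S' | epsilon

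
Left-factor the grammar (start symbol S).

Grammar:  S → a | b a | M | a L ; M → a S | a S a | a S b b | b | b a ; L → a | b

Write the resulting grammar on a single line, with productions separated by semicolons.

S has alternatives sharing prefix 'a': factor to S → a S' with S' → ε | L.
M has alternatives sharing prefix 'a S': factor to M → a S M' with M' → ε | a | b b.
M has alternatives sharing prefix 'b': factor to M → b M'' with M'' → ε | a.

S → b a | M | a S'; M → a S M' | b M''; L → a | b; S' → ε | L; M' → ε | a | b b; M'' → ε | a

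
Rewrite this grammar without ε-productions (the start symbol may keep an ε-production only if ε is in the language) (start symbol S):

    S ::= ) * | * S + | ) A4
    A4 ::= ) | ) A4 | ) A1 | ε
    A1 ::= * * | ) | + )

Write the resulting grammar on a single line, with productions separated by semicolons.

Nullable set = {A4}.
ε ∉ L(G), so no ε-production is kept.
Add the nullable-subset variants: S → ) A4 gives ) A4 | ).

S ::= ) * | * S + | ) A4 | ); A4 ::= ) | ) A4 | ) A1; A1 ::= * * | ) | + )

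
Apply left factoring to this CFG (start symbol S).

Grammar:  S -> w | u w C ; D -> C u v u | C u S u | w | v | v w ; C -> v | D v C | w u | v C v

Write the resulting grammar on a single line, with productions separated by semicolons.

D has alternatives sharing prefix 'C u': factor to D → C u D' with D' → v u | S u.
D has alternatives sharing prefix 'v': factor to D → v D'' with D'' → ε | w.
C has alternatives sharing prefix 'v': factor to C → v C' with C' → ε | C v.

S -> w | u w C; D -> w | C u D' | v D''; C -> D v C | w u | v C'; D' -> v u | S u; D'' -> ε | w; C' -> ε | C v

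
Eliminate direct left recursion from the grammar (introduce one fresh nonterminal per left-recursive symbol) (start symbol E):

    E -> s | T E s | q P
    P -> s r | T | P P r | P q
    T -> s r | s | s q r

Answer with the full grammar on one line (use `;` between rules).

P is directly left-recursive.
For P: α = {P r, q}, β = {s r, T}. Rewrite as P → β P' and P' → α P' | ε.

E -> s | T E s | q P; P -> s r P' | T P'; T -> s r | s | s q r; P' -> P r P' | q P' | ε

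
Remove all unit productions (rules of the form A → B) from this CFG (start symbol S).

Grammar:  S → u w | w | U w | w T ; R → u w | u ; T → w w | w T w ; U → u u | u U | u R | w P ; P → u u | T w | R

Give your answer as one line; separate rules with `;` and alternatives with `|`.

S → u w | w | U w | w T; R → u w | u; T → w w | w T w; U → u u | u U | u R | w P; P → u u | T w | u w | u

Unit pairs: P ⇒* {R}.
Replace each nonterminal's rules with the union of the non-unit rules of every nonterminal it unit-derives.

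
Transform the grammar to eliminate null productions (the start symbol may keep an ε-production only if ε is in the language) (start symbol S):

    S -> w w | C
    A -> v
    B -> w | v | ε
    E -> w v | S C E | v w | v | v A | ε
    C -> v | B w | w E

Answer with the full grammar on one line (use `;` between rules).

Nullable set = {B, E}.
ε ∉ L(G), so no ε-production is kept.
Add the nullable-subset variants: E → S C E gives S C E | S C. C → B w gives B w | w.

S -> w w | C; A -> v; B -> w | v; E -> w v | S C E | S C | v w | v | v A; C -> v | B w | w | w E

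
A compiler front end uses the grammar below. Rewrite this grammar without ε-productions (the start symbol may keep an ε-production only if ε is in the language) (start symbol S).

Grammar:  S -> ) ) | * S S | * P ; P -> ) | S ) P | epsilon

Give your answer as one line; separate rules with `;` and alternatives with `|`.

S -> ) ) | * S S | * P | *; P -> ) | S ) P | S )

Nullable set = {P}.
ε ∉ L(G), so no ε-production is kept.
Add the nullable-subset variants: S → * P gives * P | *. P → S ) P gives S ) P | S ).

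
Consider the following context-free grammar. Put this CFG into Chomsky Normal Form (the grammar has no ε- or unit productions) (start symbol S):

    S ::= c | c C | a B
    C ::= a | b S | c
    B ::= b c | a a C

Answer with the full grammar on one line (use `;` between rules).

Introduce a nonterminal for each terminal appearing in a rule of length ≥ 2: X1 → c, X2 → a, X3 → b.
Binarize each right-hand side of length ≥ 3 by chaining fresh nonterminals (Y1, Y2, …): affected rules were B → X2 X2 C.

S ::= c | X1 C | X2 B; C ::= a | X3 S | c; B ::= X3 X1 | X2 Y1; X1 ::= c; X2 ::= a; X3 ::= b; Y1 ::= X2 C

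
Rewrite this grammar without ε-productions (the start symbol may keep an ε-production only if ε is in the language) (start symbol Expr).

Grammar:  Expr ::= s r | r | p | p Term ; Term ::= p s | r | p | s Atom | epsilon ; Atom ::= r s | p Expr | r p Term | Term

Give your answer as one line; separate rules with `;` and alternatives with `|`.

Expr ::= s r | r | p | p Term; Term ::= p s | r | p | s Atom | s; Atom ::= r s | p Expr | r p Term | r p | Term

The nullable symbols are {Atom, Term}.
ε ∉ L(G), so no ε-production is kept.
For each production, add variants omitting each subset of nullable occurrences: Term → s Atom gives s Atom | s. Atom → r p Term gives r p Term | r p.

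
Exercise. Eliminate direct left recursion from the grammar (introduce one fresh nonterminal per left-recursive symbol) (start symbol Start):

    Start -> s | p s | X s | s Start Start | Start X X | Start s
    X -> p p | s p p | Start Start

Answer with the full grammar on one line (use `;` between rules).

Directly left-recursive nonterminal: Start.
For Start: α = {X X, s}, β = {s, p s, X s, s Start Start}. Rewrite as Start → β Start1 and Start1 → α Start1 | ε.

Start -> s Start1 | p s Start1 | X s Start1 | s Start Start Start1; X -> p p | s p p | Start Start; Start1 -> X X Start1 | s Start1 | ε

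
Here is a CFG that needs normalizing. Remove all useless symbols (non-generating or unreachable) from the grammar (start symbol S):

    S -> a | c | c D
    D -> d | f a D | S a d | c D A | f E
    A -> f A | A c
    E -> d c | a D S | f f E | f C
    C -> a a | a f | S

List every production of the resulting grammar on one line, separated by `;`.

Generating nonterminals: {C, D, E, S}.
Reachable from S after that: {C, D, E, S}.
Removed useless symbols: {A} and every production mentioning them.

S -> a | c | c D; D -> d | f a D | S a d | f E; E -> d c | a D S | f f E | f C; C -> a a | a f | S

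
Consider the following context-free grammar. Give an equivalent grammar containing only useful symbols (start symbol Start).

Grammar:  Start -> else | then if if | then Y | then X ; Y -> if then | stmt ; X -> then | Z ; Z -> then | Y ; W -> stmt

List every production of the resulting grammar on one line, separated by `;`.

Start -> else | then if if | then Y | then X; Y -> if then | stmt; X -> then | Z; Z -> then | Y

Generating nonterminals: {Start, W, X, Y, Z}.
Reachable from Start after that: {Start, X, Y, Z}.
Removed useless symbols: {W} and every production mentioning them.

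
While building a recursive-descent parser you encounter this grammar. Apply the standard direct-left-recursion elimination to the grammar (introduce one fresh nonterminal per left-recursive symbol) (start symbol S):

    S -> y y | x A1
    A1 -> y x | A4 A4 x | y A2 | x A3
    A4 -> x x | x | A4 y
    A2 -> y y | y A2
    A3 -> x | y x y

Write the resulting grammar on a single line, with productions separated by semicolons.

S -> y y | x A1; A1 -> y x | A4 A4 x | y A2 | x A3; A4 -> x x A4' | x A4'; A2 -> y y | y A2; A3 -> x | y x y; A4' -> y A4' | ε

Left recursion appears on A4.
For A4: α = {y}, β = {x x, x}. Rewrite as A4 → β A4' and A4' → α A4' | ε.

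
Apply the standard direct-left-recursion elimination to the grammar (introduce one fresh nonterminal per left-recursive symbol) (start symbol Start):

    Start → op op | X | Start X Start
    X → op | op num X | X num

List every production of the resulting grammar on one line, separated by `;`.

Directly left-recursive nonterminals: Start, X.
For Start: α = {X Start}, β = {op op, X}. Rewrite as Start → β Start1 and Start1 → α Start1 | ε.
For X: α = {num}, β = {op, op num X}. Rewrite as X → β X1 and X1 → α X1 | ε.

Start → op op Start1 | X Start1; X → op X1 | op num X X1; Start1 → X Start Start1 | ε; X1 → num X1 | ε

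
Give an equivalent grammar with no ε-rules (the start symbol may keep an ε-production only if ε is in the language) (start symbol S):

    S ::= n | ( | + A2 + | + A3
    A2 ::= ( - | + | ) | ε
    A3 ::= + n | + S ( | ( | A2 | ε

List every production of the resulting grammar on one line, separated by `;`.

S ::= n | ( | + A2 + | + + | + A3 | +; A2 ::= ( - | + | ); A3 ::= + n | + S ( | ( | A2

Nullable set = {A2, A3}.
ε ∉ L(G), so no ε-production is kept.
Add the nullable-subset variants: S → + A2 + gives + A2 + | + +. S → + A3 gives + A3 | +.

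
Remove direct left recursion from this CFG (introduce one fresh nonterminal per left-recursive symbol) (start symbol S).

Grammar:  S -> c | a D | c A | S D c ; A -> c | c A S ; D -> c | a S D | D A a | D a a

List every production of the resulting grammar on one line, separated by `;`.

Left recursion appears on S, D.
For S: α = {D c}, β = {c, a D, c A}. Rewrite as S → β S' and S' → α S' | ε.
For D: α = {A a, a a}, β = {c, a S D}. Rewrite as D → β D' and D' → α D' | ε.

S -> c S' | a D S' | c A S'; A -> c | c A S; D -> c D' | a S D D'; S' -> D c S' | ε; D' -> A a D' | a a D' | ε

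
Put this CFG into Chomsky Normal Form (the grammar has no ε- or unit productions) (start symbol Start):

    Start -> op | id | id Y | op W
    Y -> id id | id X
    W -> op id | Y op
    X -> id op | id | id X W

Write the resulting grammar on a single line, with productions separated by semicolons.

Start -> op | id | X1 Y | X2 W; Y -> X1 X1 | X1 X; W -> X2 X1 | Y X2; X -> X1 X2 | id | X1 Y1; X1 -> id; X2 -> op; Y1 -> X W

Introduce a nonterminal for each terminal appearing in a rule of length ≥ 2: X1 → id, X2 → op.
Binarize each right-hand side of length ≥ 3 by chaining fresh nonterminals (Y1, Y2, …): affected rules were X → X1 X W.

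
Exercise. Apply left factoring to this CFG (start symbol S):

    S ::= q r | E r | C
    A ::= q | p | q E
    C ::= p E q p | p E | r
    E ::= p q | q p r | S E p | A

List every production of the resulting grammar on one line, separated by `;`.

A has alternatives sharing prefix 'q': factor to A → q A' with A' → ε | E.
C has alternatives sharing prefix 'p E': factor to C → p E C' with C' → q p | ε.

S ::= q r | E r | C; A ::= p | q A'; C ::= r | p E C'; E ::= p q | q p r | S E p | A; A' ::= ε | E; C' ::= q p | ε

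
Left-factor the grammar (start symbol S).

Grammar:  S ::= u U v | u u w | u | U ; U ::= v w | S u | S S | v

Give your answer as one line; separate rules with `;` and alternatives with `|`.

S ::= U | u S'; U ::= v U' | S U''; S' ::= U v | u w | epsilon; U' ::= w | epsilon; U'' ::= u | S

S has alternatives sharing prefix 'u': factor to S → u S' with S' → U v | u w | ε.
U has alternatives sharing prefix 'v': factor to U → v U' with U' → w | ε.
U has alternatives sharing prefix 'S': factor to U → S U'' with U'' → u | S.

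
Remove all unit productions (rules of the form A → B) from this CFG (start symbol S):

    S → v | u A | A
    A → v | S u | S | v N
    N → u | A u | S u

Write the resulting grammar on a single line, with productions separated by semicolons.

S → v | u A | S u | v N; A → v | u A | S u | v N; N → u | A u | S u

Unit pairs: A ⇒* {S}; S ⇒* {A}.
For each unit pair (A, B), copy every non-unit production of B to A, then drop all unit productions.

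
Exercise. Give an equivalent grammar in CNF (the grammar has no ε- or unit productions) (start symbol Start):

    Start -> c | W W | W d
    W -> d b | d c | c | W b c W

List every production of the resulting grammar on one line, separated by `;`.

Start -> c | W W | W X1; W -> X1 X2 | X1 X3 | c | W Y1; X1 -> d; X2 -> b; X3 -> c; Y1 -> X2 Y2; Y2 -> X3 W

Introduce a nonterminal for each terminal appearing in a rule of length ≥ 2: X1 → d, X2 → b, X3 → c.
Binarize each right-hand side of length ≥ 3 by chaining fresh nonterminals (Y1, Y2, …): affected rules were W → W X2 X3 W.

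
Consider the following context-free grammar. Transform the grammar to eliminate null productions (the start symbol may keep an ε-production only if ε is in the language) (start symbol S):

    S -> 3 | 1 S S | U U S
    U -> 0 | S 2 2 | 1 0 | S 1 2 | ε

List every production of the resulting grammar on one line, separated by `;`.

The nullable symbols are {U}.
ε ∉ L(G), so no ε-production is kept.
Expand every rule over subsets of its nullable positions: S → U U S gives U U S | U S.

S -> 3 | 1 S S | U U S | U S; U -> 0 | S 2 2 | 1 0 | S 1 2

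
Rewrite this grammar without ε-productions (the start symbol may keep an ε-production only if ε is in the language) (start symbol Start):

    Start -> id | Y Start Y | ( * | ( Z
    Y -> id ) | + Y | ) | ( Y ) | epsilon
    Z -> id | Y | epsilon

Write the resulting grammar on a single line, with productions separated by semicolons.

The nullable symbols are {Y, Z}.
ε ∉ L(G), so no ε-production is kept.
Expand every rule over subsets of its nullable positions: Start → Y Start Y gives Y Start Y | Y Start | Start Y. Start → ( Z gives ( Z | (. Y → + Y gives + Y | +. Y → ( Y ) gives ( Y ) | ( ).

Start -> id | Y Start Y | Y Start | Start Y | ( * | ( Z | (; Y -> id ) | + Y | + | ) | ( Y ) | ( ); Z -> id | Y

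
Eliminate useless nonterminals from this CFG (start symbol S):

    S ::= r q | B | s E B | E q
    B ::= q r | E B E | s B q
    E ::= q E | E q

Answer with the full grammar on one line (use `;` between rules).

Generating nonterminals: {B, S}.
Reachable from S after that: {B, S}.
Removed useless symbols: {E} and every production mentioning them.

S ::= r q | B; B ::= q r | s B q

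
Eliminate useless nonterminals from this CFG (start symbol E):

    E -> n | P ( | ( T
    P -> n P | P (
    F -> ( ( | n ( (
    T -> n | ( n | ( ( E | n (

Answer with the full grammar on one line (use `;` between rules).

E -> n | ( T; T -> n | ( n | ( ( E | n (

Generating nonterminals: {E, F, T}.
Reachable from E after that: {E, T}.
Removed useless symbols: {F, P} and every production mentioning them.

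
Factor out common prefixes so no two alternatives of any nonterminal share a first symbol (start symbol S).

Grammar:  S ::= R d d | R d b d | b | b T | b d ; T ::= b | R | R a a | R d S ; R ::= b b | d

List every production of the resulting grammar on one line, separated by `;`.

S has alternatives sharing prefix 'b': factor to S → b S' with S' → ε | T | d.
S has alternatives sharing prefix 'R d': factor to S → R d S'' with S'' → d | b d.
T has alternatives sharing prefix 'R': factor to T → R T' with T' → ε | a a | d S.

S ::= b S' | R d S''; T ::= b | R T'; R ::= b b | d; S' ::= ε | T | d; S'' ::= d | b d; T' ::= ε | a a | d S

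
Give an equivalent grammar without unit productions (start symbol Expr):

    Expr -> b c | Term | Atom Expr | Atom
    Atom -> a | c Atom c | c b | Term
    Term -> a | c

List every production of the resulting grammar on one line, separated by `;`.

Unit pairs: Atom ⇒* {Term}; Expr ⇒* {Atom, Term}.
For each unit pair (A, B), copy every non-unit production of B to A, then drop all unit productions.

Expr -> a | c | c Atom c | c b | b c | Atom Expr; Atom -> a | c | c Atom c | c b; Term -> a | c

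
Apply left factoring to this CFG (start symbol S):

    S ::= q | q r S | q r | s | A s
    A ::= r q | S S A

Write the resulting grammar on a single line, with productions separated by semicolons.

S ::= s | A s | q S'; A ::= r q | S S A; S' ::= ε | r S''; S'' ::= S | ε

S has alternatives sharing prefix 'q': factor to S → q S' with S' → ε | r S | r.
S' has alternatives sharing prefix 'r': factor to S' → r S'' with S'' → S | ε.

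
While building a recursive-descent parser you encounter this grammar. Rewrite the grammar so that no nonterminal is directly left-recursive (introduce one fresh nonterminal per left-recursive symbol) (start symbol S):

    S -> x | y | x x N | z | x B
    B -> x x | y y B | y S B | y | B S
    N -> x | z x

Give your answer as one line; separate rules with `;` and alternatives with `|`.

S -> x | y | x x N | z | x B; B -> x x B' | y y B B' | y S B B' | y B'; N -> x | z x; B' -> S B' | ε

Directly left-recursive nonterminal: B.
For B: α = {S}, β = {x x, y y B, y S B, y}. Rewrite as B → β B' and B' → α B' | ε.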